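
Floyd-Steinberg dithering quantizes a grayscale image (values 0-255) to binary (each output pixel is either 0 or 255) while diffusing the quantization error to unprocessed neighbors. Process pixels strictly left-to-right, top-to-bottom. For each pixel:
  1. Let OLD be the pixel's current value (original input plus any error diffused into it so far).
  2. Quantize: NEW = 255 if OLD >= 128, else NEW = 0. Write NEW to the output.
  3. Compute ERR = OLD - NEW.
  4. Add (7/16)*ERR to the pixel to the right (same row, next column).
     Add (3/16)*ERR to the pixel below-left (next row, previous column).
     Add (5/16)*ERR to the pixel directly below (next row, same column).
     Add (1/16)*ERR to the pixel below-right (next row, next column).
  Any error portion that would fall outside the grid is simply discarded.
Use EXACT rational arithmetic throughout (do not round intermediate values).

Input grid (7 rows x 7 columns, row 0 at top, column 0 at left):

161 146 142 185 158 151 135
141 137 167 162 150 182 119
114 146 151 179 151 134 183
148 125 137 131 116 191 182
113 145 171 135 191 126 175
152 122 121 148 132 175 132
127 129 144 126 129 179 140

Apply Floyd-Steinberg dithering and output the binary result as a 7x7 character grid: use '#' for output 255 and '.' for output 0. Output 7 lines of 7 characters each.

Answer: #.##.#.
#.#.##.
.#.##.#
#.#.###
.##.#.#
#.#.#.#
.#.#.#.

Derivation:
(0,0): OLD=161 → NEW=255, ERR=-94
(0,1): OLD=839/8 → NEW=0, ERR=839/8
(0,2): OLD=24049/128 → NEW=255, ERR=-8591/128
(0,3): OLD=318743/2048 → NEW=255, ERR=-203497/2048
(0,4): OLD=3752865/32768 → NEW=0, ERR=3752865/32768
(0,5): OLD=105437543/524288 → NEW=255, ERR=-28255897/524288
(0,6): OLD=934670801/8388608 → NEW=0, ERR=934670801/8388608
(1,0): OLD=16805/128 → NEW=255, ERR=-15835/128
(1,1): OLD=99523/1024 → NEW=0, ERR=99523/1024
(1,2): OLD=5782591/32768 → NEW=255, ERR=-2573249/32768
(1,3): OLD=14925363/131072 → NEW=0, ERR=14925363/131072
(1,4): OLD=1839567641/8388608 → NEW=255, ERR=-299527399/8388608
(1,5): OLD=11917604393/67108864 → NEW=255, ERR=-5195155927/67108864
(1,6): OLD=125179262791/1073741824 → NEW=0, ERR=125179262791/1073741824
(2,0): OLD=1532945/16384 → NEW=0, ERR=1532945/16384
(2,1): OLD=102157451/524288 → NEW=255, ERR=-31535989/524288
(2,2): OLD=1070128097/8388608 → NEW=0, ERR=1070128097/8388608
(2,3): OLD=17367326105/67108864 → NEW=255, ERR=254565785/67108864
(2,4): OLD=71996099017/536870912 → NEW=255, ERR=-64905983543/536870912
(2,5): OLD=1315004508195/17179869184 → NEW=0, ERR=1315004508195/17179869184
(2,6): OLD=68192069634085/274877906944 → NEW=255, ERR=-1901796636635/274877906944
(3,0): OLD=1392177217/8388608 → NEW=255, ERR=-746917823/8388608
(3,1): OLD=6510582125/67108864 → NEW=0, ERR=6510582125/67108864
(3,2): OLD=116104459703/536870912 → NEW=255, ERR=-20797622857/536870912
(3,3): OLD=215912737633/2147483648 → NEW=0, ERR=215912737633/2147483648
(3,4): OLD=37602175511617/274877906944 → NEW=255, ERR=-32491690759103/274877906944
(3,5): OLD=339424077739411/2199023255552 → NEW=255, ERR=-221326852426349/2199023255552
(3,6): OLD=4946516464766541/35184372088832 → NEW=255, ERR=-4025498417885619/35184372088832
(4,0): OLD=110987859567/1073741824 → NEW=0, ERR=110987859567/1073741824
(4,1): OLD=3568451400163/17179869184 → NEW=255, ERR=-812415241757/17179869184
(4,2): OLD=44838210465197/274877906944 → NEW=255, ERR=-25255655805523/274877906944
(4,3): OLD=223503692632703/2199023255552 → NEW=0, ERR=223503692632703/2199023255552
(4,4): OLD=3271093686544429/17592186044416 → NEW=255, ERR=-1214913754781651/17592186044416
(4,5): OLD=19981321699212237/562949953421312 → NEW=0, ERR=19981321699212237/562949953421312
(4,6): OLD=1337429573822164395/9007199254740992 → NEW=255, ERR=-959406236136788565/9007199254740992
(5,0): OLD=48223224895577/274877906944 → NEW=255, ERR=-21870641375143/274877906944
(5,1): OLD=135559945010355/2199023255552 → NEW=0, ERR=135559945010355/2199023255552
(5,2): OLD=2381262166276725/17592186044416 → NEW=255, ERR=-2104745275049355/17592186044416
(5,3): OLD=15302062048620649/140737488355328 → NEW=0, ERR=15302062048620649/140737488355328
(5,4): OLD=1540182748633733635/9007199254740992 → NEW=255, ERR=-756653061325219325/9007199254740992
(5,5): OLD=9010918834538325139/72057594037927936 → NEW=0, ERR=9010918834538325139/72057594037927936
(5,6): OLD=179443430181899700541/1152921504606846976 → NEW=255, ERR=-114551553492846278339/1152921504606846976
(6,0): OLD=4000269435307009/35184372088832 → NEW=0, ERR=4000269435307009/35184372088832
(6,1): OLD=96039311893012277/562949953421312 → NEW=255, ERR=-47512926229422283/562949953421312
(6,2): OLD=846015055574948735/9007199254740992 → NEW=0, ERR=846015055574948735/9007199254740992
(6,3): OLD=12814845088670080481/72057594037927936 → NEW=255, ERR=-5559841391001543199/72057594037927936
(6,4): OLD=14301159272096554027/144115188075855872 → NEW=0, ERR=14301159272096554027/144115188075855872
(6,5): OLD=4383199362866315867279/18446744073709551616 → NEW=255, ERR=-320720375929619794801/18446744073709551616
(6,6): OLD=32218335035816166024697/295147905179352825856 → NEW=0, ERR=32218335035816166024697/295147905179352825856
Row 0: #.##.#.
Row 1: #.#.##.
Row 2: .#.##.#
Row 3: #.#.###
Row 4: .##.#.#
Row 5: #.#.#.#
Row 6: .#.#.#.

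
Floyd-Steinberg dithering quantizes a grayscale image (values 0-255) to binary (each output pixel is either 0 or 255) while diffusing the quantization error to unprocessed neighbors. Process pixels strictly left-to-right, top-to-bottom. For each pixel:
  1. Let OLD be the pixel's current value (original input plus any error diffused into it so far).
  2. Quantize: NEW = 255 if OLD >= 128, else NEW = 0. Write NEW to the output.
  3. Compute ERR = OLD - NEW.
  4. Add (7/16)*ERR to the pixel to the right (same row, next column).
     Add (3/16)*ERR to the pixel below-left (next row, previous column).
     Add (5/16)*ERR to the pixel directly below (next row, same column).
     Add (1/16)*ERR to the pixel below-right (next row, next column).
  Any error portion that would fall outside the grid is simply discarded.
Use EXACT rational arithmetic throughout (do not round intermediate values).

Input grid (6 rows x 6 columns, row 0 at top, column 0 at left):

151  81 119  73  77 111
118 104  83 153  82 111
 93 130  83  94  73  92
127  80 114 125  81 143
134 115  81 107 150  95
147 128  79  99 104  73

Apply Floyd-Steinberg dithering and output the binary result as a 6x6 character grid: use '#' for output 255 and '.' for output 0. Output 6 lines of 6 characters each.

(0,0): OLD=151 → NEW=255, ERR=-104
(0,1): OLD=71/2 → NEW=0, ERR=71/2
(0,2): OLD=4305/32 → NEW=255, ERR=-3855/32
(0,3): OLD=10391/512 → NEW=0, ERR=10391/512
(0,4): OLD=703521/8192 → NEW=0, ERR=703521/8192
(0,5): OLD=19473639/131072 → NEW=255, ERR=-13949721/131072
(1,0): OLD=2949/32 → NEW=0, ERR=2949/32
(1,1): OLD=32339/256 → NEW=0, ERR=32339/256
(1,2): OLD=873631/8192 → NEW=0, ERR=873631/8192
(1,3): OLD=7031099/32768 → NEW=255, ERR=-1324741/32768
(1,4): OLD=151966329/2097152 → NEW=0, ERR=151966329/2097152
(1,5): OLD=3852429951/33554432 → NEW=0, ERR=3852429951/33554432
(2,0): OLD=595905/4096 → NEW=255, ERR=-448575/4096
(2,1): OLD=19309387/131072 → NEW=255, ERR=-14113973/131072
(2,2): OLD=145816961/2097152 → NEW=0, ERR=145816961/2097152
(2,3): OLD=2215233369/16777216 → NEW=255, ERR=-2062956711/16777216
(2,4): OLD=32668244011/536870912 → NEW=0, ERR=32668244011/536870912
(2,5): OLD=1366049466845/8589934592 → NEW=255, ERR=-824383854115/8589934592
(3,0): OLD=152224385/2097152 → NEW=0, ERR=152224385/2097152
(3,1): OLD=1414293949/16777216 → NEW=0, ERR=1414293949/16777216
(3,2): OLD=19169459695/134217728 → NEW=255, ERR=-15056060945/134217728
(3,3): OLD=457432917829/8589934592 → NEW=0, ERR=457432917829/8589934592
(3,4): OLD=6709329889269/68719476736 → NEW=0, ERR=6709329889269/68719476736
(3,5): OLD=175401653065659/1099511627776 → NEW=255, ERR=-104973812017221/1099511627776
(4,0): OLD=46302208351/268435456 → NEW=255, ERR=-22148832929/268435456
(4,1): OLD=381171280067/4294967296 → NEW=0, ERR=381171280067/4294967296
(4,2): OLD=13747430905145/137438953472 → NEW=0, ERR=13747430905145/137438953472
(4,3): OLD=392960711034333/2199023255552 → NEW=255, ERR=-167790219131427/2199023255552
(4,4): OLD=4663877016548749/35184372088832 → NEW=255, ERR=-4308137866103411/35184372088832
(4,5): OLD=9962647492851131/562949953421312 → NEW=0, ERR=9962647492851131/562949953421312
(5,0): OLD=9473370286073/68719476736 → NEW=255, ERR=-8050096281607/68719476736
(5,1): OLD=259663123834665/2199023255552 → NEW=0, ERR=259663123834665/2199023255552
(5,2): OLD=2694395386136003/17592186044416 → NEW=255, ERR=-1791612055190077/17592186044416
(5,3): OLD=7821187798941537/562949953421312 → NEW=0, ERR=7821187798941537/562949953421312
(5,4): OLD=79222456772286141/1125899906842624 → NEW=0, ERR=79222456772286141/1125899906842624
(5,5): OLD=1831374351811389977/18014398509481984 → NEW=0, ERR=1831374351811389977/18014398509481984
Row 0: #.#..#
Row 1: ...#..
Row 2: ##.#.#
Row 3: ..#..#
Row 4: #..##.
Row 5: #.#...

Answer: #.#..#
...#..
##.#.#
..#..#
#..##.
#.#...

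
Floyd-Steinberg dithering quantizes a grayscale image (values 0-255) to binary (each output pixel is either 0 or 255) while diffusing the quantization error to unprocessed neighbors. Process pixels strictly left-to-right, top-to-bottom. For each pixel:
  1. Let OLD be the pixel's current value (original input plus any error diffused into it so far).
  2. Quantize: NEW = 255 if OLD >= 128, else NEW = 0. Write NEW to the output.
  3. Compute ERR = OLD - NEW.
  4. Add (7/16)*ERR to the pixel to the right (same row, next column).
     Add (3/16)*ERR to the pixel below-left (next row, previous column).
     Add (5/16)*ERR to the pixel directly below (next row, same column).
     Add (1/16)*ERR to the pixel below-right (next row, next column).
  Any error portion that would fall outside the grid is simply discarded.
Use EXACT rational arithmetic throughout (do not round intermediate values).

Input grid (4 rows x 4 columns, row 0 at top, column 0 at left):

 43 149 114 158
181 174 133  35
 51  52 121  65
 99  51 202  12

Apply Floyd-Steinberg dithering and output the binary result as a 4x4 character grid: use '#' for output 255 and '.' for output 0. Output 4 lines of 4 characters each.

Answer: .#.#
##..
..#.
..#.

Derivation:
(0,0): OLD=43 → NEW=0, ERR=43
(0,1): OLD=2685/16 → NEW=255, ERR=-1395/16
(0,2): OLD=19419/256 → NEW=0, ERR=19419/256
(0,3): OLD=783101/4096 → NEW=255, ERR=-261379/4096
(1,0): OLD=45591/256 → NEW=255, ERR=-19689/256
(1,1): OLD=266273/2048 → NEW=255, ERR=-255967/2048
(1,2): OLD=5545013/65536 → NEW=0, ERR=5545013/65536
(1,3): OLD=59576195/1048576 → NEW=0, ERR=59576195/1048576
(2,0): OLD=115707/32768 → NEW=0, ERR=115707/32768
(2,1): OLD=26785785/1048576 → NEW=0, ERR=26785785/1048576
(2,2): OLD=338602269/2097152 → NEW=255, ERR=-196171491/2097152
(2,3): OLD=1581040009/33554432 → NEW=0, ERR=1581040009/33554432
(3,0): OLD=1759814859/16777216 → NEW=0, ERR=1759814859/16777216
(3,1): OLD=23502901269/268435456 → NEW=0, ERR=23502901269/268435456
(3,2): OLD=951356069611/4294967296 → NEW=255, ERR=-143860590869/4294967296
(3,3): OLD=427715976941/68719476736 → NEW=0, ERR=427715976941/68719476736
Row 0: .#.#
Row 1: ##..
Row 2: ..#.
Row 3: ..#.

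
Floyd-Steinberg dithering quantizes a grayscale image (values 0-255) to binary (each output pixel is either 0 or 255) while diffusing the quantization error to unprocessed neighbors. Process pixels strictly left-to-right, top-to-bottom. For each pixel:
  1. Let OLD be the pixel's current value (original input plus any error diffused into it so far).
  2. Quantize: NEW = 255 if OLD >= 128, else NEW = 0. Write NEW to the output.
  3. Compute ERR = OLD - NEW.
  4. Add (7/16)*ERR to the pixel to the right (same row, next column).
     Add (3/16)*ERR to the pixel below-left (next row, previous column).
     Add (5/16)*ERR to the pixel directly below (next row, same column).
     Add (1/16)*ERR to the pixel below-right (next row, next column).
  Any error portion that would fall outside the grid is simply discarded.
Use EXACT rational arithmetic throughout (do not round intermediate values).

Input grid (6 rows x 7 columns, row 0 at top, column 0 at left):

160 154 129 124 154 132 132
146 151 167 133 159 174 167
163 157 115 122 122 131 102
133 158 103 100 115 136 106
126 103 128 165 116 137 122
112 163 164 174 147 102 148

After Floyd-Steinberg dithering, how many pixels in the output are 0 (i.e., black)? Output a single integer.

Answer: 19

Derivation:
(0,0): OLD=160 → NEW=255, ERR=-95
(0,1): OLD=1799/16 → NEW=0, ERR=1799/16
(0,2): OLD=45617/256 → NEW=255, ERR=-19663/256
(0,3): OLD=370263/4096 → NEW=0, ERR=370263/4096
(0,4): OLD=12684385/65536 → NEW=255, ERR=-4027295/65536
(0,5): OLD=110220967/1048576 → NEW=0, ERR=110220967/1048576
(0,6): OLD=2986139281/16777216 → NEW=255, ERR=-1292050799/16777216
(1,0): OLD=35173/256 → NEW=255, ERR=-30107/256
(1,1): OLD=234179/2048 → NEW=0, ERR=234179/2048
(1,2): OLD=14221311/65536 → NEW=255, ERR=-2490369/65536
(1,3): OLD=33633363/262144 → NEW=255, ERR=-33213357/262144
(1,4): OLD=1840869977/16777216 → NEW=0, ERR=1840869977/16777216
(1,5): OLD=31752198313/134217728 → NEW=255, ERR=-2473322327/134217728
(1,6): OLD=303742764743/2147483648 → NEW=255, ERR=-243865565497/2147483648
(2,0): OLD=4839441/32768 → NEW=255, ERR=-3516399/32768
(2,1): OLD=137686987/1048576 → NEW=255, ERR=-129699893/1048576
(2,2): OLD=543590433/16777216 → NEW=0, ERR=543590433/16777216
(2,3): OLD=15405529945/134217728 → NEW=0, ERR=15405529945/134217728
(2,4): OLD=209520653993/1073741824 → NEW=255, ERR=-64283511127/1073741824
(2,5): OLD=2907325444835/34359738368 → NEW=0, ERR=2907325444835/34359738368
(2,6): OLD=56283955374949/549755813888 → NEW=0, ERR=56283955374949/549755813888
(3,0): OLD=1279646209/16777216 → NEW=0, ERR=1279646209/16777216
(3,1): OLD=20412354541/134217728 → NEW=255, ERR=-13813166099/134217728
(3,2): OLD=87928636951/1073741824 → NEW=0, ERR=87928636951/1073741824
(3,3): OLD=697911957297/4294967296 → NEW=255, ERR=-397304703183/4294967296
(3,4): OLD=43353285438977/549755813888 → NEW=0, ERR=43353285438977/549755813888
(3,5): OLD=934133196553875/4398046511104 → NEW=255, ERR=-187368663777645/4398046511104
(3,6): OLD=8771002108325709/70368744177664 → NEW=0, ERR=8771002108325709/70368744177664
(4,0): OLD=280329289711/2147483648 → NEW=255, ERR=-267279040529/2147483648
(4,1): OLD=1254413016739/34359738368 → NEW=0, ERR=1254413016739/34359738368
(4,2): OLD=80146733809261/549755813888 → NEW=255, ERR=-60040998732179/549755813888
(4,3): OLD=475936332968895/4398046511104 → NEW=0, ERR=475936332968895/4398046511104
(4,4): OLD=6129757032779021/35184372088832 → NEW=255, ERR=-2842257849873139/35184372088832
(4,5): OLD=131329411098170125/1125899906842624 → NEW=0, ERR=131329411098170125/1125899906842624
(4,6): OLD=3770776286582972523/18014398509481984 → NEW=255, ERR=-822895333334933397/18014398509481984
(5,0): OLD=43953566963353/549755813888 → NEW=0, ERR=43953566963353/549755813888
(5,1): OLD=796622371065267/4398046511104 → NEW=255, ERR=-324879489266253/4398046511104
(5,2): OLD=4226525768017621/35184372088832 → NEW=0, ERR=4226525768017621/35184372088832
(5,3): OLD=67103514060854281/281474976710656 → NEW=255, ERR=-4672605000362999/281474976710656
(5,4): OLD=2578350319438532931/18014398509481984 → NEW=255, ERR=-2015321300479372989/18014398509481984
(5,5): OLD=10937340066416374803/144115188075855872 → NEW=0, ERR=10937340066416374803/144115188075855872
(5,6): OLD=401720497115709768637/2305843009213693952 → NEW=255, ERR=-186269470233782189123/2305843009213693952
Output grid:
  Row 0: #.#.#.#  (3 black, running=3)
  Row 1: #.##.##  (2 black, running=5)
  Row 2: ##..#..  (4 black, running=9)
  Row 3: .#.#.#.  (4 black, running=13)
  Row 4: #.#.#.#  (3 black, running=16)
  Row 5: .#.##.#  (3 black, running=19)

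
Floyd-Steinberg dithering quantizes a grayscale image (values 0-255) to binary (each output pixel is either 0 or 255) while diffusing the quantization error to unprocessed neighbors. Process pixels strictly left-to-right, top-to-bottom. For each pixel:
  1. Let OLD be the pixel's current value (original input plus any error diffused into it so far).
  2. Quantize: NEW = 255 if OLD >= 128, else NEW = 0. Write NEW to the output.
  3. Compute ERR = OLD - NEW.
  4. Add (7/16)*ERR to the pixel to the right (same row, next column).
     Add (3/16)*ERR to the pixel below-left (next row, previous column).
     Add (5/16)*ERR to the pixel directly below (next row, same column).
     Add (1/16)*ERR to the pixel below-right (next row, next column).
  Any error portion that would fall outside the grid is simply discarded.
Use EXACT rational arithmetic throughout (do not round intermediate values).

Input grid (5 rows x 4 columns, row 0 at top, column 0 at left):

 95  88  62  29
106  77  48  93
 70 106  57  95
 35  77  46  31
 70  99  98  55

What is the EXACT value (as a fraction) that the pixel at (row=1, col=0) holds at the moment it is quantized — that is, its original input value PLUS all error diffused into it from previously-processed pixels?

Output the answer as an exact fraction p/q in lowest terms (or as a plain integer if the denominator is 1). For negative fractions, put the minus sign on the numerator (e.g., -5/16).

(0,0): OLD=95 → NEW=0, ERR=95
(0,1): OLD=2073/16 → NEW=255, ERR=-2007/16
(0,2): OLD=1823/256 → NEW=0, ERR=1823/256
(0,3): OLD=131545/4096 → NEW=0, ERR=131545/4096
(1,0): OLD=28715/256 → NEW=0, ERR=28715/256
Target (1,0): original=106, with diffused error = 28715/256

Answer: 28715/256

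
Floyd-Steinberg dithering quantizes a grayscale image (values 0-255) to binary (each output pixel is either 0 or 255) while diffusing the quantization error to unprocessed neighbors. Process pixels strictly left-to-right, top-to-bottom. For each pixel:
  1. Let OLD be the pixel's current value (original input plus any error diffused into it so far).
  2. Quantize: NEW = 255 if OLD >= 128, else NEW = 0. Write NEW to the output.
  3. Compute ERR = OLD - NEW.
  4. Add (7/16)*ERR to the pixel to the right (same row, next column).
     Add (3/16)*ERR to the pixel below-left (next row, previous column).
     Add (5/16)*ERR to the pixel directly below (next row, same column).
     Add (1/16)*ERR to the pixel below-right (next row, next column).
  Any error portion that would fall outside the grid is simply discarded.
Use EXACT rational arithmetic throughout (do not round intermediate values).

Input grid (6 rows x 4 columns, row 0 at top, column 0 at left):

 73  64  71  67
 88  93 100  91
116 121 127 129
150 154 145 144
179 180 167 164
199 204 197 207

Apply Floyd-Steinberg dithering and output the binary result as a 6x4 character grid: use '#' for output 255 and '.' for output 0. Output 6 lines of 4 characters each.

Answer: ....
#.#.
.#.#
#.#.
####
#.##

Derivation:
(0,0): OLD=73 → NEW=0, ERR=73
(0,1): OLD=1535/16 → NEW=0, ERR=1535/16
(0,2): OLD=28921/256 → NEW=0, ERR=28921/256
(0,3): OLD=476879/4096 → NEW=0, ERR=476879/4096
(1,0): OLD=32973/256 → NEW=255, ERR=-32307/256
(1,1): OLD=191515/2048 → NEW=0, ERR=191515/2048
(1,2): OLD=13372087/65536 → NEW=255, ERR=-3339593/65536
(1,3): OLD=117597361/1048576 → NEW=0, ERR=117597361/1048576
(2,0): OLD=3083353/32768 → NEW=0, ERR=3083353/32768
(2,1): OLD=182397667/1048576 → NEW=255, ERR=-84989213/1048576
(2,2): OLD=214932783/2097152 → NEW=0, ERR=214932783/2097152
(2,3): OLD=6902157843/33554432 → NEW=255, ERR=-1654222317/33554432
(3,0): OLD=2754951241/16777216 → NEW=255, ERR=-1523238839/16777216
(3,1): OLD=30614314839/268435456 → NEW=0, ERR=30614314839/268435456
(3,2): OLD=913168868777/4294967296 → NEW=255, ERR=-182047791703/4294967296
(3,3): OLD=8002750164767/68719476736 → NEW=0, ERR=8002750164767/68719476736
(4,0): OLD=738782983381/4294967296 → NEW=255, ERR=-356433677099/4294967296
(4,1): OLD=5693761371007/34359738368 → NEW=255, ERR=-3067971912833/34359738368
(4,2): OLD=157948526815775/1099511627776 → NEW=255, ERR=-122426938267105/1099511627776
(4,3): OLD=2621745721919881/17592186044416 → NEW=255, ERR=-1864261719406199/17592186044416
(5,0): OLD=85940144141253/549755813888 → NEW=255, ERR=-54247588400187/549755813888
(5,1): OLD=1879936373266307/17592186044416 → NEW=0, ERR=1879936373266307/17592186044416
(5,2): OLD=1614136974559559/8796093022208 → NEW=255, ERR=-628866746103481/8796093022208
(5,3): OLD=38181046124352383/281474976710656 → NEW=255, ERR=-33595072936864897/281474976710656
Row 0: ....
Row 1: #.#.
Row 2: .#.#
Row 3: #.#.
Row 4: ####
Row 5: #.##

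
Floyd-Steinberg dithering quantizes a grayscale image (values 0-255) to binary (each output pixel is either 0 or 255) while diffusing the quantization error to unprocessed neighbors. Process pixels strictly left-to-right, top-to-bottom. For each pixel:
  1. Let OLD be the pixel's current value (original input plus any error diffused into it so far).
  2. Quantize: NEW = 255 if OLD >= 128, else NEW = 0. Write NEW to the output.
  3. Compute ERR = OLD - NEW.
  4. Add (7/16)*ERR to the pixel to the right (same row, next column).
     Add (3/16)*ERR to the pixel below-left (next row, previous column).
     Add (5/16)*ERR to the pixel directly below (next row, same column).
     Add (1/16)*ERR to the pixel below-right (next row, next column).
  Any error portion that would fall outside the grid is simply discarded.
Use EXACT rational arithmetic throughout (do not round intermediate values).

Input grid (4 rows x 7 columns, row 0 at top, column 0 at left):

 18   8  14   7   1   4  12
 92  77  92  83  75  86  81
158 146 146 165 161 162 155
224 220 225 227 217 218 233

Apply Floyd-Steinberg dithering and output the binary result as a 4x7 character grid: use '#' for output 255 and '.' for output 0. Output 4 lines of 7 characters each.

(0,0): OLD=18 → NEW=0, ERR=18
(0,1): OLD=127/8 → NEW=0, ERR=127/8
(0,2): OLD=2681/128 → NEW=0, ERR=2681/128
(0,3): OLD=33103/2048 → NEW=0, ERR=33103/2048
(0,4): OLD=264489/32768 → NEW=0, ERR=264489/32768
(0,5): OLD=3948575/524288 → NEW=0, ERR=3948575/524288
(0,6): OLD=128303321/8388608 → NEW=0, ERR=128303321/8388608
(1,0): OLD=12877/128 → NEW=0, ERR=12877/128
(1,1): OLD=134171/1024 → NEW=255, ERR=-126949/1024
(1,2): OLD=1583671/32768 → NEW=0, ERR=1583671/32768
(1,3): OLD=14682411/131072 → NEW=0, ERR=14682411/131072
(1,4): OLD=1081732321/8388608 → NEW=255, ERR=-1057362719/8388608
(1,5): OLD=2454845361/67108864 → NEW=0, ERR=2454845361/67108864
(1,6): OLD=109794555711/1073741824 → NEW=0, ERR=109794555711/1073741824
(2,0): OLD=2722905/16384 → NEW=255, ERR=-1455015/16384
(2,1): OLD=43911523/524288 → NEW=0, ERR=43911523/524288
(2,2): OLD=1770002153/8388608 → NEW=255, ERR=-369092887/8388608
(2,3): OLD=10746989025/67108864 → NEW=255, ERR=-6365771295/67108864
(2,4): OLD=50449728177/536870912 → NEW=0, ERR=50449728177/536870912
(2,5): OLD=3879863870267/17179869184 → NEW=255, ERR=-501002771653/17179869184
(2,6): OLD=48511061044045/274877906944 → NEW=255, ERR=-21582805226675/274877906944
(3,0): OLD=1777980361/8388608 → NEW=255, ERR=-361114679/8388608
(3,1): OLD=14330386453/67108864 → NEW=255, ERR=-2782373867/67108864
(3,2): OLD=96937469455/536870912 → NEW=255, ERR=-39964613105/536870912
(3,3): OLD=385814812153/2147483648 → NEW=255, ERR=-161793518087/2147483648
(3,4): OLD=55527379535817/274877906944 → NEW=255, ERR=-14566486734903/274877906944
(3,5): OLD=388905177845355/2199023255552 → NEW=255, ERR=-171845752320405/2199023255552
(3,6): OLD=6067597866616437/35184372088832 → NEW=255, ERR=-2904417016035723/35184372088832
Row 0: .......
Row 1: .#..#..
Row 2: #.##.##
Row 3: #######

Answer: .......
.#..#..
#.##.##
#######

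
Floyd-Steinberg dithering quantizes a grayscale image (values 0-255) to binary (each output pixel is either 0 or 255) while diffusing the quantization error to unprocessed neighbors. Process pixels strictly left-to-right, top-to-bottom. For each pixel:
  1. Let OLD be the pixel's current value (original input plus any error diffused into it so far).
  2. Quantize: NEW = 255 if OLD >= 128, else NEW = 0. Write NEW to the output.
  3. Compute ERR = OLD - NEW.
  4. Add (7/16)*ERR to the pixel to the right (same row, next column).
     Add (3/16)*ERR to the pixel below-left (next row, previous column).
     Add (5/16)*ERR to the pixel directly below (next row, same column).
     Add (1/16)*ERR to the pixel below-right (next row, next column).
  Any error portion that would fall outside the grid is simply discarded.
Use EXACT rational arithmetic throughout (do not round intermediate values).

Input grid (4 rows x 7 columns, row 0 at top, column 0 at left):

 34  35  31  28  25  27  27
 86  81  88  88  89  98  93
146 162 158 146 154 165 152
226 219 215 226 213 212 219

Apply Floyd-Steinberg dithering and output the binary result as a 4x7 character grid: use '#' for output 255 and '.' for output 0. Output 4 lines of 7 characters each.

(0,0): OLD=34 → NEW=0, ERR=34
(0,1): OLD=399/8 → NEW=0, ERR=399/8
(0,2): OLD=6761/128 → NEW=0, ERR=6761/128
(0,3): OLD=104671/2048 → NEW=0, ERR=104671/2048
(0,4): OLD=1551897/32768 → NEW=0, ERR=1551897/32768
(0,5): OLD=25019055/524288 → NEW=0, ERR=25019055/524288
(0,6): OLD=401625801/8388608 → NEW=0, ERR=401625801/8388608
(1,0): OLD=13565/128 → NEW=0, ERR=13565/128
(1,1): OLD=158699/1024 → NEW=255, ERR=-102421/1024
(1,2): OLD=2406727/32768 → NEW=0, ERR=2406727/32768
(1,3): OLD=19436155/131072 → NEW=255, ERR=-13987205/131072
(1,4): OLD=580949073/8388608 → NEW=0, ERR=580949073/8388608
(1,5): OLD=10411834145/67108864 → NEW=255, ERR=-6700926175/67108864
(1,6): OLD=72218977487/1073741824 → NEW=0, ERR=72218977487/1073741824
(2,0): OLD=2627401/16384 → NEW=255, ERR=-1550519/16384
(2,1): OLD=57532851/524288 → NEW=0, ERR=57532851/524288
(2,2): OLD=1700382169/8388608 → NEW=255, ERR=-438712871/8388608
(2,3): OLD=7203930961/67108864 → NEW=0, ERR=7203930961/67108864
(2,4): OLD=105878746529/536870912 → NEW=255, ERR=-31023336031/536870912
(2,5): OLD=2155296030731/17179869184 → NEW=0, ERR=2155296030731/17179869184
(2,6): OLD=60930595168765/274877906944 → NEW=255, ERR=-9163271101955/274877906944
(3,0): OLD=1820340921/8388608 → NEW=255, ERR=-318754119/8388608
(3,1): OLD=14827513669/67108864 → NEW=255, ERR=-2285246651/67108864
(3,2): OLD=113142624287/536870912 → NEW=255, ERR=-23759458273/536870912
(3,3): OLD=485504654121/2147483648 → NEW=255, ERR=-62103676119/2147483648
(3,4): OLD=58417548969657/274877906944 → NEW=255, ERR=-11676317301063/274877906944
(3,5): OLD=489850780175675/2199023255552 → NEW=255, ERR=-70900149990085/2199023255552
(3,6): OLD=7118423485378981/35184372088832 → NEW=255, ERR=-1853591397273179/35184372088832
Row 0: .......
Row 1: .#.#.#.
Row 2: #.#.#.#
Row 3: #######

Answer: .......
.#.#.#.
#.#.#.#
#######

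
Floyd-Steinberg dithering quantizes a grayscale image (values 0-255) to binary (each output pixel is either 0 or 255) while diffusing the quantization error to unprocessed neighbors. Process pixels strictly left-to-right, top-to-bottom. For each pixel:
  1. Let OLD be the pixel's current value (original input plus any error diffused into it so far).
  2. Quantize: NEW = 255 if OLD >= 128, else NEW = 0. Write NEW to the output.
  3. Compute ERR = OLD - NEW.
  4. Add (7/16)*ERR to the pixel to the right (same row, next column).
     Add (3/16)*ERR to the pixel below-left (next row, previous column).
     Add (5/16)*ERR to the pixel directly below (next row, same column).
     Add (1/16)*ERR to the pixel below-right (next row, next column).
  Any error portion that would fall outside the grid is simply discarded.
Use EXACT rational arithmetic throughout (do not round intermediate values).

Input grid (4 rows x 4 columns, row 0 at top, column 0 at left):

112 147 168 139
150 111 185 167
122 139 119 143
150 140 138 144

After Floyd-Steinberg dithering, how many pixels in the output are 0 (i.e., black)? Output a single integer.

(0,0): OLD=112 → NEW=0, ERR=112
(0,1): OLD=196 → NEW=255, ERR=-59
(0,2): OLD=2275/16 → NEW=255, ERR=-1805/16
(0,3): OLD=22949/256 → NEW=0, ERR=22949/256
(1,0): OLD=2783/16 → NEW=255, ERR=-1297/16
(1,1): OLD=5497/128 → NEW=0, ERR=5497/128
(1,2): OLD=744061/4096 → NEW=255, ERR=-300419/4096
(1,3): OLD=10215419/65536 → NEW=255, ERR=-6496261/65536
(2,0): OLD=214467/2048 → NEW=0, ERR=214467/2048
(2,1): OLD=11758273/65536 → NEW=255, ERR=-4953407/65536
(2,2): OLD=6174857/131072 → NEW=0, ERR=6174857/131072
(2,3): OLD=268540717/2097152 → NEW=255, ERR=-266233043/2097152
(3,0): OLD=176740899/1048576 → NEW=255, ERR=-90645981/1048576
(3,1): OLD=1576019485/16777216 → NEW=0, ERR=1576019485/16777216
(3,2): OLD=44370472579/268435456 → NEW=255, ERR=-24080568701/268435456
(3,3): OLD=292168269333/4294967296 → NEW=0, ERR=292168269333/4294967296
Output grid:
  Row 0: .##.  (2 black, running=2)
  Row 1: #.##  (1 black, running=3)
  Row 2: .#.#  (2 black, running=5)
  Row 3: #.#.  (2 black, running=7)

Answer: 7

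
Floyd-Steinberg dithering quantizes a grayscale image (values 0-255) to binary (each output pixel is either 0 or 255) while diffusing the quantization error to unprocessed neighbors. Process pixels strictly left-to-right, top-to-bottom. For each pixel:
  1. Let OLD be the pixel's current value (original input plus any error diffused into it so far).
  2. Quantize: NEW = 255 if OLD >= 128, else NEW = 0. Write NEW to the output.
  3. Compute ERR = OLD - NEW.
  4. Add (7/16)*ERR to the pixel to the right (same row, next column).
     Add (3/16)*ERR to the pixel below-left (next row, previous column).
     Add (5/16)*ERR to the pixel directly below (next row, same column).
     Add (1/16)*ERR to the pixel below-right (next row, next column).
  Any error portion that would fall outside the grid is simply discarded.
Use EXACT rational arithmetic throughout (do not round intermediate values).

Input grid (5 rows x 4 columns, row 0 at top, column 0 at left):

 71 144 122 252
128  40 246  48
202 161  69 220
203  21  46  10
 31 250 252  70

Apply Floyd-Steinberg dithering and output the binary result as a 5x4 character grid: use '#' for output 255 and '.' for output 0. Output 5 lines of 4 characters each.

(0,0): OLD=71 → NEW=0, ERR=71
(0,1): OLD=2801/16 → NEW=255, ERR=-1279/16
(0,2): OLD=22279/256 → NEW=0, ERR=22279/256
(0,3): OLD=1188145/4096 → NEW=255, ERR=143665/4096
(1,0): OLD=34611/256 → NEW=255, ERR=-30669/256
(1,1): OLD=-34075/2048 → NEW=0, ERR=-34075/2048
(1,2): OLD=17530697/65536 → NEW=255, ERR=819017/65536
(1,3): OLD=73261391/1048576 → NEW=0, ERR=73261391/1048576
(2,0): OLD=5290151/32768 → NEW=255, ERR=-3065689/32768
(2,1): OLD=115054877/1048576 → NEW=0, ERR=115054877/1048576
(2,2): OLD=278858897/2097152 → NEW=255, ERR=-255914863/2097152
(2,3): OLD=6349393453/33554432 → NEW=255, ERR=-2206986707/33554432
(3,0): OLD=3260429239/16777216 → NEW=255, ERR=-1017760841/16777216
(3,1): OLD=5619369/268435456 → NEW=0, ERR=5619369/268435456
(3,2): OLD=10308686423/4294967296 → NEW=0, ERR=10308686423/4294967296
(3,3): OLD=-1177229559583/68719476736 → NEW=0, ERR=-1177229559583/68719476736
(4,0): OLD=51739977003/4294967296 → NEW=0, ERR=51739977003/4294967296
(4,1): OLD=8656438928257/34359738368 → NEW=255, ERR=-105294355583/34359738368
(4,2): OLD=272897254014945/1099511627776 → NEW=255, ERR=-7478211067935/1099511627776
(4,3): OLD=1087566204591223/17592186044416 → NEW=0, ERR=1087566204591223/17592186044416
Row 0: .#.#
Row 1: #.#.
Row 2: #.##
Row 3: #...
Row 4: .##.

Answer: .#.#
#.#.
#.##
#...
.##.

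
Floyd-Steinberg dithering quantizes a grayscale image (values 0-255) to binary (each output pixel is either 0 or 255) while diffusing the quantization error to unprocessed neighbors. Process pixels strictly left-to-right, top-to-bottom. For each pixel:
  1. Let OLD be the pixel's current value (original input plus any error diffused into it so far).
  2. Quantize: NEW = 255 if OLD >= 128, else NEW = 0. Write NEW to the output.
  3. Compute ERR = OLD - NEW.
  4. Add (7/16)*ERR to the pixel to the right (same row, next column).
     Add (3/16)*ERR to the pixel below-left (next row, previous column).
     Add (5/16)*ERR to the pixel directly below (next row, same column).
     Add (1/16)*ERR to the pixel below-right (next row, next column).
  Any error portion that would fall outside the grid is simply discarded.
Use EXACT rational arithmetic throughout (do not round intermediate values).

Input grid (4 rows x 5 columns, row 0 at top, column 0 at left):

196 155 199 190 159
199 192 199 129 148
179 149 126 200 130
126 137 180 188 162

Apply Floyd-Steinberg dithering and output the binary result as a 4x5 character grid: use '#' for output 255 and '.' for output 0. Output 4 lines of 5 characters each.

(0,0): OLD=196 → NEW=255, ERR=-59
(0,1): OLD=2067/16 → NEW=255, ERR=-2013/16
(0,2): OLD=36853/256 → NEW=255, ERR=-28427/256
(0,3): OLD=579251/4096 → NEW=255, ERR=-465229/4096
(0,4): OLD=7163621/65536 → NEW=0, ERR=7163621/65536
(1,0): OLD=40185/256 → NEW=255, ERR=-25095/256
(1,1): OLD=174671/2048 → NEW=0, ERR=174671/2048
(1,2): OLD=11301883/65536 → NEW=255, ERR=-5409797/65536
(1,3): OLD=18598239/262144 → NEW=0, ERR=18598239/262144
(1,4): OLD=864442429/4194304 → NEW=255, ERR=-205105091/4194304
(2,0): OLD=5385685/32768 → NEW=255, ERR=-2970155/32768
(2,1): OLD=119949303/1048576 → NEW=0, ERR=119949303/1048576
(2,2): OLD=2833400997/16777216 → NEW=255, ERR=-1444789083/16777216
(2,3): OLD=45678834975/268435456 → NEW=255, ERR=-22772206305/268435456
(2,4): OLD=352351271961/4294967296 → NEW=0, ERR=352351271961/4294967296
(3,0): OLD=1998552325/16777216 → NEW=0, ERR=1998552325/16777216
(3,1): OLD=27253190689/134217728 → NEW=255, ERR=-6972329951/134217728
(3,2): OLD=522288769979/4294967296 → NEW=0, ERR=522288769979/4294967296
(3,3): OLD=1930086790307/8589934592 → NEW=255, ERR=-260346530653/8589934592
(3,4): OLD=23237486865743/137438953472 → NEW=255, ERR=-11809446269617/137438953472
Row 0: ####.
Row 1: #.#.#
Row 2: #.##.
Row 3: .#.##

Answer: ####.
#.#.#
#.##.
.#.##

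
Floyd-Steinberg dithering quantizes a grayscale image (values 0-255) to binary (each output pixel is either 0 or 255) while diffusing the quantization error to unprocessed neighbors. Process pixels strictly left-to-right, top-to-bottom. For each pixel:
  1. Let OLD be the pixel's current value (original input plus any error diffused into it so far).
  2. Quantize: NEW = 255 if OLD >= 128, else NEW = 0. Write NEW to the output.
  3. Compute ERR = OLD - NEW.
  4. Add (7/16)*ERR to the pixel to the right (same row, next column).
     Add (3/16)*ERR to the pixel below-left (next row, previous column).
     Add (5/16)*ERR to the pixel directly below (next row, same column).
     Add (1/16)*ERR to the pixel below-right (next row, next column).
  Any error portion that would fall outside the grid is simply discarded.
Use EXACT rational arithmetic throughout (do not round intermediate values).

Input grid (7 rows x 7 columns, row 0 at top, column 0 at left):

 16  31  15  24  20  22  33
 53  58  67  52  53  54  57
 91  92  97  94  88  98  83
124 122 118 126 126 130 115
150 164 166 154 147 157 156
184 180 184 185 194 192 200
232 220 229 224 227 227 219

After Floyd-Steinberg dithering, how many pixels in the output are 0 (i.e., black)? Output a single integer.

(0,0): OLD=16 → NEW=0, ERR=16
(0,1): OLD=38 → NEW=0, ERR=38
(0,2): OLD=253/8 → NEW=0, ERR=253/8
(0,3): OLD=4843/128 → NEW=0, ERR=4843/128
(0,4): OLD=74861/2048 → NEW=0, ERR=74861/2048
(0,5): OLD=1244923/32768 → NEW=0, ERR=1244923/32768
(0,6): OLD=26015965/524288 → NEW=0, ERR=26015965/524288
(1,0): OLD=521/8 → NEW=0, ERR=521/8
(1,1): OLD=6739/64 → NEW=0, ERR=6739/64
(1,2): OLD=271195/2048 → NEW=255, ERR=-251045/2048
(1,3): OLD=155853/8192 → NEW=0, ERR=155853/8192
(1,4): OLD=43114605/524288 → NEW=0, ERR=43114605/524288
(1,5): OLD=475796609/4194304 → NEW=0, ERR=475796609/4194304
(1,6): OLD=8355770255/67108864 → NEW=0, ERR=8355770255/67108864
(2,0): OLD=134241/1024 → NEW=255, ERR=-126879/1024
(2,1): OLD=1696831/32768 → NEW=0, ERR=1696831/32768
(2,2): OLD=47970757/524288 → NEW=0, ERR=47970757/524288
(2,3): OLD=619636853/4194304 → NEW=255, ERR=-449910667/4194304
(2,4): OLD=2993988063/33554432 → NEW=0, ERR=2993988063/33554432
(2,5): OLD=215792240559/1073741824 → NEW=255, ERR=-58011924561/1073741824
(2,6): OLD=1810111222649/17179869184 → NEW=0, ERR=1810111222649/17179869184
(3,0): OLD=49801565/524288 → NEW=0, ERR=49801565/524288
(3,1): OLD=793358917/4194304 → NEW=255, ERR=-276188603/4194304
(3,2): OLD=3385909189/33554432 → NEW=0, ERR=3385909189/33554432
(3,3): OLD=10675345649/67108864 → NEW=255, ERR=-6437414671/67108864
(3,4): OLD=1633498259677/17179869184 → NEW=0, ERR=1633498259677/17179869184
(3,5): OLD=24745458655891/137438953472 → NEW=255, ERR=-10301474479469/137438953472
(3,6): OLD=245756275594349/2199023255552 → NEW=0, ERR=245756275594349/2199023255552
(4,0): OLD=11229826391/67108864 → NEW=255, ERR=-5882933929/67108864
(4,1): OLD=139508088847/1073741824 → NEW=255, ERR=-134296076273/1073741824
(4,2): OLD=2073831034297/17179869184 → NEW=0, ERR=2073831034297/17179869184
(4,3): OLD=27621102207187/137438953472 → NEW=255, ERR=-7425830928173/137438953472
(4,4): OLD=146263641885699/1099511627776 → NEW=255, ERR=-134111823197181/1099511627776
(4,5): OLD=3768619538850273/35184372088832 → NEW=0, ERR=3768619538850273/35184372088832
(4,6): OLD=131223854086480439/562949953421312 → NEW=255, ERR=-12328384035954121/562949953421312
(5,0): OLD=2287572986717/17179869184 → NEW=255, ERR=-2093293655203/17179869184
(5,1): OLD=14398371789363/137438953472 → NEW=0, ERR=14398371789363/137438953472
(5,2): OLD=274447366185763/1099511627776 → NEW=255, ERR=-5928098897117/1099511627776
(5,3): OLD=1323207102706843/8796093022208 → NEW=255, ERR=-919796617956197/8796093022208
(5,4): OLD=71404939848350583/562949953421312 → NEW=0, ERR=71404939848350583/562949953421312
(5,5): OLD=1212527996685963675/4503599627370496 → NEW=255, ERR=64110091706487195/4503599627370496
(5,6): OLD=14849537389065667669/72057594037927936 → NEW=255, ERR=-3525149090605956011/72057594037927936
(6,0): OLD=469636764448033/2199023255552 → NEW=255, ERR=-91114165717727/2199023255552
(6,1): OLD=7951122261419305/35184372088832 → NEW=255, ERR=-1020892621232855/35184372088832
(6,2): OLD=113469218923914307/562949953421312 → NEW=255, ERR=-30083019198520253/562949953421312
(6,3): OLD=861938106918042621/4503599627370496 → NEW=255, ERR=-286479798061433859/4503599627370496
(6,4): OLD=4232326815209879125/18014398509481984 → NEW=255, ERR=-361344804708026795/18014398509481984
(6,5): OLD=255288719379219495483/1152921504606846976 → NEW=255, ERR=-38706264295526483397/1152921504606846976
(6,6): OLD=3503293358302090661165/18446744073709551616 → NEW=255, ERR=-1200626380493845000915/18446744073709551616
Output grid:
  Row 0: .......  (7 black, running=7)
  Row 1: ..#....  (6 black, running=13)
  Row 2: #..#.#.  (4 black, running=17)
  Row 3: .#.#.#.  (4 black, running=21)
  Row 4: ##.##.#  (2 black, running=23)
  Row 5: #.##.##  (2 black, running=25)
  Row 6: #######  (0 black, running=25)

Answer: 25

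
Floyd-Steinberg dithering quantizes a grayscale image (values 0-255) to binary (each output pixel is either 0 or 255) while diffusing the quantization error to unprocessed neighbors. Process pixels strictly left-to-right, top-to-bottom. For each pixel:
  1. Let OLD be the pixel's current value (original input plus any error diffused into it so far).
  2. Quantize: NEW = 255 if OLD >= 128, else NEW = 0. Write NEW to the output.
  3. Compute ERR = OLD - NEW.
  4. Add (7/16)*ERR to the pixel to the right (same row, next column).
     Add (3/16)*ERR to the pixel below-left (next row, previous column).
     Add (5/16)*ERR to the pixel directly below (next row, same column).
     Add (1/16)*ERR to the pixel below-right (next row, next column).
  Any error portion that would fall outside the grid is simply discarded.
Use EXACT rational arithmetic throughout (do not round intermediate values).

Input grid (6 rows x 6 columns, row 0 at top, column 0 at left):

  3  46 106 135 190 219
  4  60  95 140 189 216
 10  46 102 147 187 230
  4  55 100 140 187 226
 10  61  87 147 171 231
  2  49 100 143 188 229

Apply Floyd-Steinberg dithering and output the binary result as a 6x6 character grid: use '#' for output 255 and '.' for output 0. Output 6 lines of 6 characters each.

Answer: ...###
..#.##
..#.##
...###
..#.##
..#.##

Derivation:
(0,0): OLD=3 → NEW=0, ERR=3
(0,1): OLD=757/16 → NEW=0, ERR=757/16
(0,2): OLD=32435/256 → NEW=0, ERR=32435/256
(0,3): OLD=780005/4096 → NEW=255, ERR=-264475/4096
(0,4): OLD=10600515/65536 → NEW=255, ERR=-6111165/65536
(0,5): OLD=186859989/1048576 → NEW=255, ERR=-80526891/1048576
(1,0): OLD=3535/256 → NEW=0, ERR=3535/256
(1,1): OLD=214569/2048 → NEW=0, ERR=214569/2048
(1,2): OLD=11225053/65536 → NEW=255, ERR=-5486627/65536
(1,3): OLD=19301529/262144 → NEW=0, ERR=19301529/262144
(1,4): OLD=2913157163/16777216 → NEW=255, ERR=-1365032917/16777216
(1,5): OLD=40420218557/268435456 → NEW=255, ERR=-28030822723/268435456
(2,0): OLD=1112787/32768 → NEW=0, ERR=1112787/32768
(2,1): OLD=82589633/1048576 → NEW=0, ERR=82589633/1048576
(2,2): OLD=2191950979/16777216 → NEW=255, ERR=-2086239101/16777216
(2,3): OLD=12766576171/134217728 → NEW=0, ERR=12766576171/134217728
(2,4): OLD=808360614913/4294967296 → NEW=255, ERR=-286856045567/4294967296
(2,5): OLD=11205573085719/68719476736 → NEW=255, ERR=-6317893481961/68719476736
(3,0): OLD=492923683/16777216 → NEW=0, ERR=492923683/16777216
(3,1): OLD=9566308071/134217728 → NEW=0, ERR=9566308071/134217728
(3,2): OLD=123567079397/1073741824 → NEW=0, ERR=123567079397/1073741824
(3,3): OLD=13728611806959/68719476736 → NEW=255, ERR=-3794854760721/68719476736
(3,4): OLD=71839506988687/549755813888 → NEW=255, ERR=-68348225552753/549755813888
(3,5): OLD=1220046131038721/8796093022208 → NEW=255, ERR=-1022957589624319/8796093022208
(4,0): OLD=69890708013/2147483648 → NEW=0, ERR=69890708013/2147483648
(4,1): OLD=4154980350025/34359738368 → NEW=0, ERR=4154980350025/34359738368
(4,2): OLD=186882087374091/1099511627776 → NEW=255, ERR=-93493377708789/1099511627776
(4,3): OLD=1344452659695959/17592186044416 → NEW=0, ERR=1344452659695959/17592186044416
(4,4): OLD=39498445190462919/281474976710656 → NEW=255, ERR=-32277673870754361/281474976710656
(4,5): OLD=615720291004403473/4503599627370496 → NEW=255, ERR=-532697613975073007/4503599627370496
(5,0): OLD=19155709318891/549755813888 → NEW=0, ERR=19155709318891/549755813888
(5,1): OLD=1550297812021147/17592186044416 → NEW=0, ERR=1550297812021147/17592186044416
(5,2): OLD=18840410028405593/140737488355328 → NEW=255, ERR=-17047649502203047/140737488355328
(5,3): OLD=392136540153101923/4503599627370496 → NEW=0, ERR=392136540153101923/4503599627370496
(5,4): OLD=1556957073687345379/9007199254740992 → NEW=255, ERR=-739878736271607581/9007199254740992
(5,5): OLD=21463365211854871999/144115188075855872 → NEW=255, ERR=-15286007747488375361/144115188075855872
Row 0: ...###
Row 1: ..#.##
Row 2: ..#.##
Row 3: ...###
Row 4: ..#.##
Row 5: ..#.##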